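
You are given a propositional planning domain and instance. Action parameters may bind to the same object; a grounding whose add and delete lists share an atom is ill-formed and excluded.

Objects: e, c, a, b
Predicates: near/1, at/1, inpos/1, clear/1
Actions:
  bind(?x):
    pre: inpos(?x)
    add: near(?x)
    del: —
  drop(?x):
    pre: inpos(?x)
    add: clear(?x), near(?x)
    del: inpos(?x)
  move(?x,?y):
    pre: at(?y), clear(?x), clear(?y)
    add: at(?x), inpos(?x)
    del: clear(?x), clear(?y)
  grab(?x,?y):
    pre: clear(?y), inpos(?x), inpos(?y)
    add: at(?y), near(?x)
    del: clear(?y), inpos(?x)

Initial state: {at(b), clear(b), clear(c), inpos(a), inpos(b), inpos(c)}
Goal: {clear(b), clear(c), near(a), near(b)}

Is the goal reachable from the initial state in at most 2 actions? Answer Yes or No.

Yes

1. bind(a)  →  {at(b), clear(b), clear(c), inpos(a), inpos(b), inpos(c), near(a)}
2. bind(b)  →  {at(b), clear(b), clear(c), inpos(a), inpos(b), inpos(c), near(a), near(b)}
optimal plan length = 2; 2 ≤ 2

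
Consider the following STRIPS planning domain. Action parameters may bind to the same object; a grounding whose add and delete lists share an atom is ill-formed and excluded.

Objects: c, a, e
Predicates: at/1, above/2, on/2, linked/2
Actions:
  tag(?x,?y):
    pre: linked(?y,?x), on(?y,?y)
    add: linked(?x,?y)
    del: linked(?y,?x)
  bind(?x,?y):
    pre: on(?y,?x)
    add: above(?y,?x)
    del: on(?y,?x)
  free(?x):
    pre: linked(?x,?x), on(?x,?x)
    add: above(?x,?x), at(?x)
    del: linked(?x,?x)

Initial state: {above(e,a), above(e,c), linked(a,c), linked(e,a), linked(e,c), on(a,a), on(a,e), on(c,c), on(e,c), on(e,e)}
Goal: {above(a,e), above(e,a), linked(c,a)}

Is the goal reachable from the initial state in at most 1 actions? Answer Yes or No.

No

1. tag(c,a)  →  {above(e,a), above(e,c), linked(c,a), linked(e,a), linked(e,c), on(a,a), on(a,e), on(c,c), on(e,c), on(e,e)}
2. bind(e,a)  →  {above(a,e), above(e,a), above(e,c), linked(c,a), linked(e,a), linked(e,c), on(a,a), on(c,c), on(e,c), on(e,e)}
optimal plan length = 2; 2 > 1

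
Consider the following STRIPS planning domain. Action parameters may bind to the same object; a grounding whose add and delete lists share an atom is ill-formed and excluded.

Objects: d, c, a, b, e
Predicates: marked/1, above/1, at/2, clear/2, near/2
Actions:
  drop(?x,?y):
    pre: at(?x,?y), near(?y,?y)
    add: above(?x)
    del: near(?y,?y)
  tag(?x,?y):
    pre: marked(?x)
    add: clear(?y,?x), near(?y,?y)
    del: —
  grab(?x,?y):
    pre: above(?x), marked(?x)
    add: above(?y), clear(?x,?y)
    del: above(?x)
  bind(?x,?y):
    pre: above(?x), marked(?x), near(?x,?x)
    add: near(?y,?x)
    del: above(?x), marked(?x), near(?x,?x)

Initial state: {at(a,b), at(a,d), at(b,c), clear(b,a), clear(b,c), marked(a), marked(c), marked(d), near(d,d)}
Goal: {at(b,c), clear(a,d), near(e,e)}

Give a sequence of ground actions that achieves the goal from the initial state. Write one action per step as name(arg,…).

tag(d,a); tag(d,e)

1. tag(d,a)  →  {at(a,b), at(a,d), at(b,c), clear(a,d), clear(b,a), clear(b,c), marked(a), marked(c), marked(d), near(a,a), near(d,d)}
2. tag(d,e)  →  {at(a,b), at(a,d), at(b,c), clear(a,d), clear(b,a), clear(b,c), clear(e,d), marked(a), marked(c), marked(d), near(a,a), near(d,d), near(e,e)}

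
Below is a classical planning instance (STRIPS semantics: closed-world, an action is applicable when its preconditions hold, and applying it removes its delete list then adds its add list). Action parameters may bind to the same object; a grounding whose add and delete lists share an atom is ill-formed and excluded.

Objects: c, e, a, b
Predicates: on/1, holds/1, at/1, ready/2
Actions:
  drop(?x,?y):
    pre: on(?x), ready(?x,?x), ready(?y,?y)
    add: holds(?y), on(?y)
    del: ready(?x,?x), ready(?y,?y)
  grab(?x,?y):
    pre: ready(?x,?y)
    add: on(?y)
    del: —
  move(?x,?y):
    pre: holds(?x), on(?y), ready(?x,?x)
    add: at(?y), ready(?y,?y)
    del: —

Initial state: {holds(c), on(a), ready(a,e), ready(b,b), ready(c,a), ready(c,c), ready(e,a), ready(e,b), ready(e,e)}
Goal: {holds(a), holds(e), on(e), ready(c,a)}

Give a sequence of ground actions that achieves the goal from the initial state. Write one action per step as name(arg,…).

grab(c,c); move(c,a); drop(c,e); drop(a,a)

1. grab(c,c)  →  {holds(c), on(a), on(c), ready(a,e), ready(b,b), ready(c,a), ready(c,c), ready(e,a), ready(e,b), ready(e,e)}
2. move(c,a)  →  {at(a), holds(c), on(a), on(c), ready(a,a), ready(a,e), ready(b,b), ready(c,a), ready(c,c), ready(e,a), ready(e,b), ready(e,e)}
3. drop(c,e)  →  {at(a), holds(c), holds(e), on(a), on(c), on(e), ready(a,a), ready(a,e), ready(b,b), ready(c,a), ready(e,a), ready(e,b)}
4. drop(a,a)  →  {at(a), holds(a), holds(c), holds(e), on(a), on(c), on(e), ready(a,e), ready(b,b), ready(c,a), ready(e,a), ready(e,b)}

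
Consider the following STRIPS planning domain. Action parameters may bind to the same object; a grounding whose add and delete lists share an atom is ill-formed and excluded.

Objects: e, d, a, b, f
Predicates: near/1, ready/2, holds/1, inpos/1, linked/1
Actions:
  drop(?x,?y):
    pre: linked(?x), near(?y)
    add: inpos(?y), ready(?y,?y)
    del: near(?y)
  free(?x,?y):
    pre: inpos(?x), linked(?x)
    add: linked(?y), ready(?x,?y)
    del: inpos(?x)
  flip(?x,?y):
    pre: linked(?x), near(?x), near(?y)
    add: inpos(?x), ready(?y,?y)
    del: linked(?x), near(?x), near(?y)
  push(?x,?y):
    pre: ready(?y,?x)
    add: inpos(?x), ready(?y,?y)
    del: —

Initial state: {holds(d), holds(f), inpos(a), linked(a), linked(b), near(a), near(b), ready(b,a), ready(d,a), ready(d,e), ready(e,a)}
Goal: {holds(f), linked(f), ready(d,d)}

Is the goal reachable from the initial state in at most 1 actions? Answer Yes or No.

No

1. free(a,f)  →  {holds(d), holds(f), linked(a), linked(b), linked(f), near(a), near(b), ready(a,f), ready(b,a), ready(d,a), ready(d,e), ready(e,a)}
2. push(e,d)  →  {holds(d), holds(f), inpos(e), linked(a), linked(b), linked(f), near(a), near(b), ready(a,f), ready(b,a), ready(d,a), ready(d,d), ready(d,e), ready(e,a)}
optimal plan length = 2; 2 > 1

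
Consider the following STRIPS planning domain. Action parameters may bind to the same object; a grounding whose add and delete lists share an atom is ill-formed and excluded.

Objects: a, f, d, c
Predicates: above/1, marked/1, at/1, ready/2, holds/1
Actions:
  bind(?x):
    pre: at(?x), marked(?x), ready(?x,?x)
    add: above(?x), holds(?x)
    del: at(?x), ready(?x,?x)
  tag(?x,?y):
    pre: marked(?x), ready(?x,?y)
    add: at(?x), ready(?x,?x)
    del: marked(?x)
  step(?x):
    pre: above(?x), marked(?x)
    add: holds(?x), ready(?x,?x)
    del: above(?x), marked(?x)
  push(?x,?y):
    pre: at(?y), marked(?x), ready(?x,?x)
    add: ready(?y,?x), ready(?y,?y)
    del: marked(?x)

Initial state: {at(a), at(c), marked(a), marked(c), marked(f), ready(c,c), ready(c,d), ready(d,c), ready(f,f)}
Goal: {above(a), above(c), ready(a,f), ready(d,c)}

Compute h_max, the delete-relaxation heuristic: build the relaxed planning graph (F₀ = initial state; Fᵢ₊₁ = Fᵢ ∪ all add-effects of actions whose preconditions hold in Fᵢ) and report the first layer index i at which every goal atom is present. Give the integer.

2

F0 = init (9 atoms)
F1 = F0 ∪ {above(c), at(f), holds(c), ready(a,a), ready(a,c), ready(a,f), ready(c,f)}  (16 atoms)
F2 = F1 ∪ {above(a), above(f), holds(a), holds(f), ready(c,a), ready(f,a), ready(f,c)}  (23 atoms)
goal ⊆ F2  ⇒  h_max = 2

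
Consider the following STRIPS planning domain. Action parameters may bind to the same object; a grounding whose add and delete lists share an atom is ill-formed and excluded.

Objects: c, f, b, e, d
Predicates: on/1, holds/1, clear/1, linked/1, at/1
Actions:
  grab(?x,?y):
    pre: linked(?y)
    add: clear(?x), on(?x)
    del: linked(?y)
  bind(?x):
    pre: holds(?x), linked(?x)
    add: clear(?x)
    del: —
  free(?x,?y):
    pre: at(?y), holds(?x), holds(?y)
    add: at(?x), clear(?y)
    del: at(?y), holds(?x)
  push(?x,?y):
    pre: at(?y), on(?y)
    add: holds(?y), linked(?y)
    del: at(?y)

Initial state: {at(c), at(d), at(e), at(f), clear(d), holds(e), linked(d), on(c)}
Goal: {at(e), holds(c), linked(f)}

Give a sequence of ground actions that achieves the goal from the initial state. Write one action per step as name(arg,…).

1. grab(f,d)  →  {at(c), at(d), at(e), at(f), clear(d), clear(f), holds(e), on(c), on(f)}
2. push(c,c)  →  {at(d), at(e), at(f), clear(d), clear(f), holds(c), holds(e), linked(c), on(c), on(f)}
3. push(c,f)  →  {at(d), at(e), clear(d), clear(f), holds(c), holds(e), holds(f), linked(c), linked(f), on(c), on(f)}

grab(f,d); push(c,c); push(c,f)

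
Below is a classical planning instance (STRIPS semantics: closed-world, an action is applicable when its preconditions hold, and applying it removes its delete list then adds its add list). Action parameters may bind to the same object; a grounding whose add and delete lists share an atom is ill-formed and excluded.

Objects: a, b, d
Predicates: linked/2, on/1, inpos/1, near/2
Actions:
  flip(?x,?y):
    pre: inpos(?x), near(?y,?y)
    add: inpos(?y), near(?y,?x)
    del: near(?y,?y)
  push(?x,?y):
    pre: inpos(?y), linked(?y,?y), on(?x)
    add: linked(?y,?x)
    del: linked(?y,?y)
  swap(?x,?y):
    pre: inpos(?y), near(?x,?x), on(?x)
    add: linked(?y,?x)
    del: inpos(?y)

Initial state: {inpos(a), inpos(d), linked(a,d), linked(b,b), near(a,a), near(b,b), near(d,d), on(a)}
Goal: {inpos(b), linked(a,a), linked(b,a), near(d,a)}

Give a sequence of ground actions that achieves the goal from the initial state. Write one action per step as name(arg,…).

1. flip(a,b)  →  {inpos(a), inpos(b), inpos(d), linked(a,d), linked(b,b), near(a,a), near(b,a), near(d,d), on(a)}
2. flip(a,d)  →  {inpos(a), inpos(b), inpos(d), linked(a,d), linked(b,b), near(a,a), near(b,a), near(d,a), on(a)}
3. push(a,b)  →  {inpos(a), inpos(b), inpos(d), linked(a,d), linked(b,a), near(a,a), near(b,a), near(d,a), on(a)}
4. swap(a,a)  →  {inpos(b), inpos(d), linked(a,a), linked(a,d), linked(b,a), near(a,a), near(b,a), near(d,a), on(a)}

flip(a,b); flip(a,d); push(a,b); swap(a,a)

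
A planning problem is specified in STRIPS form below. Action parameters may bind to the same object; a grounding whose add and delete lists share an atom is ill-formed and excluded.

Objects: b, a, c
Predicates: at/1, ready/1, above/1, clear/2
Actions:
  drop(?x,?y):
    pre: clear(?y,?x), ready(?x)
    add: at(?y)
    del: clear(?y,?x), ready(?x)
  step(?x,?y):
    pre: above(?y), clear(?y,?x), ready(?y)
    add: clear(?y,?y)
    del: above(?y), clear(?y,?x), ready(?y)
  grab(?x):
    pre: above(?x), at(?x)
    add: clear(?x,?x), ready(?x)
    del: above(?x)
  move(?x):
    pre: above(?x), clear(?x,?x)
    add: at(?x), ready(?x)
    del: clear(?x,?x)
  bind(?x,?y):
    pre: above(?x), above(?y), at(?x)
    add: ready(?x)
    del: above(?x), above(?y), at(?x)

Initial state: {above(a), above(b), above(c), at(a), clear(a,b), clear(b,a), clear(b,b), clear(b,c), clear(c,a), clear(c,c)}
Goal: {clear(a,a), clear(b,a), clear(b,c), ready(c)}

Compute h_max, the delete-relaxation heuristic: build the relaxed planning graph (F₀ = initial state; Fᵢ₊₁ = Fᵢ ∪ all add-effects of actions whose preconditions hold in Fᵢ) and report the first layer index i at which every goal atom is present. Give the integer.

1

F0 = init (10 atoms)
F1 = F0 ∪ {at(b), at(c), clear(a,a), ready(a), ready(b), ready(c)}  (16 atoms)
goal ⊆ F1  ⇒  h_max = 1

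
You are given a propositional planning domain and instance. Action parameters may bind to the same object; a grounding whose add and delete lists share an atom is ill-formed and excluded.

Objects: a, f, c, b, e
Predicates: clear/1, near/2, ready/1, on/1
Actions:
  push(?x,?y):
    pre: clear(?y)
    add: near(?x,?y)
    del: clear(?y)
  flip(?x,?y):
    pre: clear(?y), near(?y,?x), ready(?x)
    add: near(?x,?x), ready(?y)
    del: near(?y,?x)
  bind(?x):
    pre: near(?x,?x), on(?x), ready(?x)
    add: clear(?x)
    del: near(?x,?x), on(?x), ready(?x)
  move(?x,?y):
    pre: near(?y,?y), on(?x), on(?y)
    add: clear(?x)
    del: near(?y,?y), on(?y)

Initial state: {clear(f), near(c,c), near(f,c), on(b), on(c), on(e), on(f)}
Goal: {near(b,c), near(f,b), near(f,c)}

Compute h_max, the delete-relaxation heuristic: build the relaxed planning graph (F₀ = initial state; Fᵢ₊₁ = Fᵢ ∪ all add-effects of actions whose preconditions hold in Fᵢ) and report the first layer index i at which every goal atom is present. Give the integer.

F0 = init (7 atoms)
F1 = F0 ∪ {clear(b), clear(c), clear(e), near(a,f), near(b,f), near(c,f), near(e,f), near(f,f)}  (15 atoms)
F2 = F1 ∪ {near(a,b), near(a,c), near(a,e), near(b,b), near(b,c), near(b,e), near(c,b), near(c,e), near(e,b), near(e,c), near(e,e), near(f,b), near(f,e)}  (28 atoms)
goal ⊆ F2  ⇒  h_max = 2

2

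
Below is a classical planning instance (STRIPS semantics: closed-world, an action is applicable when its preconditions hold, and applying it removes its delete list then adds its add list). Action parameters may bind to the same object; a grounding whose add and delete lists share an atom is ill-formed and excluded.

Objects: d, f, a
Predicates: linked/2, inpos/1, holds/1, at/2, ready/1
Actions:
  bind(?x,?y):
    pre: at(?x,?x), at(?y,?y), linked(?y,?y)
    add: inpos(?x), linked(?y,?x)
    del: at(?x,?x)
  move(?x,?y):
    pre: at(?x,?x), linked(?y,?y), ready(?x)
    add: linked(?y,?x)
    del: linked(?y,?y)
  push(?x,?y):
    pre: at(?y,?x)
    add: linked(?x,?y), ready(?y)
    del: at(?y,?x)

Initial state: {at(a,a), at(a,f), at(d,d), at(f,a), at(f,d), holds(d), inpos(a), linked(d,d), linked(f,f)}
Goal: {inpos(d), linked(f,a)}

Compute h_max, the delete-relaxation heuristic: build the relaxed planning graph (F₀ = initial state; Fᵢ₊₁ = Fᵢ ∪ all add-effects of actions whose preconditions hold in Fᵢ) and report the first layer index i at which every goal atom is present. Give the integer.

1

F0 = init (9 atoms)
F1 = F0 ∪ {inpos(d), linked(a,a), linked(a,f), linked(d,a), linked(d,f), linked(f,a), ready(a), ready(d), ready(f)}  (18 atoms)
goal ⊆ F1  ⇒  h_max = 1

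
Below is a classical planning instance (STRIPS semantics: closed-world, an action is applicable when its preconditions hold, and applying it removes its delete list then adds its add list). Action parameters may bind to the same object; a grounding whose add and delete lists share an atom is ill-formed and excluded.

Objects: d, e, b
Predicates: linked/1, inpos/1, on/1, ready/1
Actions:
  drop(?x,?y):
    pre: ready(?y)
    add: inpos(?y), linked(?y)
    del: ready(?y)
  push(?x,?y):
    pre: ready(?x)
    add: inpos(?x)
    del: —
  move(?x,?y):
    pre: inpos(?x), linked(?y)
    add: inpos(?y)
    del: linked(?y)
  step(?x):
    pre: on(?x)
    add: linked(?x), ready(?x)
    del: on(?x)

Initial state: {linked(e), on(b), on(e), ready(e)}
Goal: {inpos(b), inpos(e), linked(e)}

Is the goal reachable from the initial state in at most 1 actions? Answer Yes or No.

1. drop(d,e)  →  {inpos(e), linked(e), on(b), on(e)}
2. step(b)  →  {inpos(e), linked(b), linked(e), on(e), ready(b)}
3. drop(d,b)  →  {inpos(b), inpos(e), linked(b), linked(e), on(e)}
optimal plan length = 3; 3 > 1

No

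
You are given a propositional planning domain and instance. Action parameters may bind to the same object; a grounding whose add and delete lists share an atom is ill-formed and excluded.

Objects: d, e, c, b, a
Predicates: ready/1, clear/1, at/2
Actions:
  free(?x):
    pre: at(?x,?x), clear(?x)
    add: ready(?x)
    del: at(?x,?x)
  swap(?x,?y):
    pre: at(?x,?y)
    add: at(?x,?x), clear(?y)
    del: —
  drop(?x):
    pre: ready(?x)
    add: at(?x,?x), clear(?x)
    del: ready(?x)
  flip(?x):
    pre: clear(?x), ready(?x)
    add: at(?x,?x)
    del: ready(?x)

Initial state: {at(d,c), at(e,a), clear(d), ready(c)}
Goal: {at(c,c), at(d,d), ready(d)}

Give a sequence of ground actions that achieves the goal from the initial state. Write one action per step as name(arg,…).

1. swap(d,c)  →  {at(d,c), at(d,d), at(e,a), clear(c), clear(d), ready(c)}
2. free(d)  →  {at(d,c), at(e,a), clear(c), clear(d), ready(c), ready(d)}
3. swap(d,c)  →  {at(d,c), at(d,d), at(e,a), clear(c), clear(d), ready(c), ready(d)}
4. drop(c)  →  {at(c,c), at(d,c), at(d,d), at(e,a), clear(c), clear(d), ready(d)}

swap(d,c); free(d); swap(d,c); drop(c)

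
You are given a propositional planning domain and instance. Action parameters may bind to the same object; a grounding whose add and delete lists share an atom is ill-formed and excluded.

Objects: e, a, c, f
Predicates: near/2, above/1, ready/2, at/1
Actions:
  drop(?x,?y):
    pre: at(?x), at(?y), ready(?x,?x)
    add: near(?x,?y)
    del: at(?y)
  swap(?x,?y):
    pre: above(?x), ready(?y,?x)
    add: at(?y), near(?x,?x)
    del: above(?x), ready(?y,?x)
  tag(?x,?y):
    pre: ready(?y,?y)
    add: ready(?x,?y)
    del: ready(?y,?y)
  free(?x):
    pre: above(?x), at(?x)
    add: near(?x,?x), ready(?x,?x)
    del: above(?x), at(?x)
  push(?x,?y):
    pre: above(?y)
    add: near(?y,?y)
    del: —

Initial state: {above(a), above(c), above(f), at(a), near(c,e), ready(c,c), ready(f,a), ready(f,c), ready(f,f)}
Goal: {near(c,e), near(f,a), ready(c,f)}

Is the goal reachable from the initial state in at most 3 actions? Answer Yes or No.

1. swap(a,f)  →  {above(c), above(f), at(a), at(f), near(a,a), near(c,e), ready(c,c), ready(f,c), ready(f,f)}
2. drop(f,a)  →  {above(c), above(f), at(f), near(a,a), near(c,e), near(f,a), ready(c,c), ready(f,c), ready(f,f)}
3. tag(c,f)  →  {above(c), above(f), at(f), near(a,a), near(c,e), near(f,a), ready(c,c), ready(c,f), ready(f,c)}
optimal plan length = 3; 3 ≤ 3

Yes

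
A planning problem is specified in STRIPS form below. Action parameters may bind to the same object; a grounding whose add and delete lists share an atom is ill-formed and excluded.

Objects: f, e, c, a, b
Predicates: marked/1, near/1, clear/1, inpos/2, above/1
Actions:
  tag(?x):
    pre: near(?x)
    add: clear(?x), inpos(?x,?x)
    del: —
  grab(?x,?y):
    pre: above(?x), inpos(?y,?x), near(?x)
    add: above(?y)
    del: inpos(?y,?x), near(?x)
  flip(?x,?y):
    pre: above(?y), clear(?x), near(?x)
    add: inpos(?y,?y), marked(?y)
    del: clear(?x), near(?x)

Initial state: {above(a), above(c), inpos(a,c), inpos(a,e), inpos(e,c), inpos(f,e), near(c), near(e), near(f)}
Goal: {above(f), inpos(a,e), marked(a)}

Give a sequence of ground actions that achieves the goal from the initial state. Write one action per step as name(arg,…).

tag(f); grab(c,e); grab(e,f); flip(f,a)

1. tag(f)  →  {above(a), above(c), clear(f), inpos(a,c), inpos(a,e), inpos(e,c), inpos(f,e), inpos(f,f), near(c), near(e), near(f)}
2. grab(c,e)  →  {above(a), above(c), above(e), clear(f), inpos(a,c), inpos(a,e), inpos(f,e), inpos(f,f), near(e), near(f)}
3. grab(e,f)  →  {above(a), above(c), above(e), above(f), clear(f), inpos(a,c), inpos(a,e), inpos(f,f), near(f)}
4. flip(f,a)  →  {above(a), above(c), above(e), above(f), inpos(a,a), inpos(a,c), inpos(a,e), inpos(f,f), marked(a)}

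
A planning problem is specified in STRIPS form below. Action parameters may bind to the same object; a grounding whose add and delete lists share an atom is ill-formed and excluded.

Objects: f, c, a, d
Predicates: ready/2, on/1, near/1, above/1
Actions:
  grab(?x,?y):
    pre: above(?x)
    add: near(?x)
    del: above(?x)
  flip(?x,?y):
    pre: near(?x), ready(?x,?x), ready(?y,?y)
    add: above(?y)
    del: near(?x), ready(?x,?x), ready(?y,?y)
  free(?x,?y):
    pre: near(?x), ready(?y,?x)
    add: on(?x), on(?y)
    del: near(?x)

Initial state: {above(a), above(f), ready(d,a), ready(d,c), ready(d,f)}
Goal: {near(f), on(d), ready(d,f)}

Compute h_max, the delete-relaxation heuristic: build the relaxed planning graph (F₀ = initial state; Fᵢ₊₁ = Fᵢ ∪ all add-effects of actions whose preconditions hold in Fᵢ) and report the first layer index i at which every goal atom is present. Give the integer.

F0 = init (5 atoms)
F1 = F0 ∪ {near(a), near(f)}  (7 atoms)
F2 = F1 ∪ {on(a), on(d), on(f)}  (10 atoms)
goal ⊆ F2  ⇒  h_max = 2

2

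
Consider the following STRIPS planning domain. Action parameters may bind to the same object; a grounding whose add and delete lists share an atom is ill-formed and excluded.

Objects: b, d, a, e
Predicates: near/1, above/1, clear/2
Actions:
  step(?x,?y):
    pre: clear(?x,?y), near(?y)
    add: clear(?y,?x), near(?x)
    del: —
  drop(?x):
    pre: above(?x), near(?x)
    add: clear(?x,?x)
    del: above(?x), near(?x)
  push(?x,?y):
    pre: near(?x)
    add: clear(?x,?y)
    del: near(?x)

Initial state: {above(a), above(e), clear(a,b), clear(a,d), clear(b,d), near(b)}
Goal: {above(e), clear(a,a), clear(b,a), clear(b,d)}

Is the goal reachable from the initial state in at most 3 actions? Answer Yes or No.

Yes

1. step(a,b)  →  {above(a), above(e), clear(a,b), clear(a,d), clear(b,a), clear(b,d), near(a), near(b)}
2. drop(a)  →  {above(e), clear(a,a), clear(a,b), clear(a,d), clear(b,a), clear(b,d), near(b)}
optimal plan length = 2; 2 ≤ 3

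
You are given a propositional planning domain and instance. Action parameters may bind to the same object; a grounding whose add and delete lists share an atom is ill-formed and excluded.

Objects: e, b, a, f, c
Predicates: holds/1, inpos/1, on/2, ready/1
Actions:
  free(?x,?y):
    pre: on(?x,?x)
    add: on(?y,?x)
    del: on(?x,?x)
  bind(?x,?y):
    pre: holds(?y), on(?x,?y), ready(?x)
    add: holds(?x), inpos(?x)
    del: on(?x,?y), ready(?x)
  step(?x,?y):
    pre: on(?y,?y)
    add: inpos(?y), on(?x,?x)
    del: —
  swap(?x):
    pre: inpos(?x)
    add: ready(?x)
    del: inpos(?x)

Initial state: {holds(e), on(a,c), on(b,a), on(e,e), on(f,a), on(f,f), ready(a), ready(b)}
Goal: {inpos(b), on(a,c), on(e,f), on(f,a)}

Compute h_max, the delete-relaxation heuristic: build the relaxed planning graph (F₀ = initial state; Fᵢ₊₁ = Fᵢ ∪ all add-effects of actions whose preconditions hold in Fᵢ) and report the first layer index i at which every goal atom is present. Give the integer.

F0 = init (8 atoms)
F1 = F0 ∪ {inpos(e), inpos(f), on(a,a), on(a,e), on(a,f), on(b,b), on(b,e), on(b,f), on(c,c), on(c,e), on(c,f), on(e,f), on(f,e)}  (21 atoms)
F2 = F1 ∪ {holds(a), holds(b), inpos(a), inpos(b), inpos(c), on(a,b), on(b,c), on(c,a), on(c,b), on(e,a), on(e,b), on(e,c), on(f,b), on(f,c), ready(e), ready(f)}  (37 atoms)
goal ⊆ F2  ⇒  h_max = 2

2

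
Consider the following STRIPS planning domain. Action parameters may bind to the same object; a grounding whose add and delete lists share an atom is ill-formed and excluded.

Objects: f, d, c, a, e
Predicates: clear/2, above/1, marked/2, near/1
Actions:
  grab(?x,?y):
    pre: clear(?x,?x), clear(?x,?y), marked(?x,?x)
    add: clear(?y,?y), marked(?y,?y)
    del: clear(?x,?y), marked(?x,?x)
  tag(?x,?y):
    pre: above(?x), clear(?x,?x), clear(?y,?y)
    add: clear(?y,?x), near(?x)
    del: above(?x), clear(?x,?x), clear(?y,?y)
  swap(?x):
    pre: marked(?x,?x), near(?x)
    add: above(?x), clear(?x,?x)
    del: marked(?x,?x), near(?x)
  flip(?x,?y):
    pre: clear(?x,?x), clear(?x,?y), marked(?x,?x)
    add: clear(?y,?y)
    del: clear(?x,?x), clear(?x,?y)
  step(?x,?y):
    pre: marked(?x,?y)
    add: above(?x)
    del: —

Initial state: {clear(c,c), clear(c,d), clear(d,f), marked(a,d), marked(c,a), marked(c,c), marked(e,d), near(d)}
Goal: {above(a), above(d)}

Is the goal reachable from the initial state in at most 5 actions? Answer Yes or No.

Yes

1. grab(c,d)  →  {clear(c,c), clear(d,d), clear(d,f), marked(a,d), marked(c,a), marked(d,d), marked(e,d), near(d)}
2. swap(d)  →  {above(d), clear(c,c), clear(d,d), clear(d,f), marked(a,d), marked(c,a), marked(e,d)}
3. step(a,d)  →  {above(a), above(d), clear(c,c), clear(d,d), clear(d,f), marked(a,d), marked(c,a), marked(e,d)}
optimal plan length = 3; 3 ≤ 5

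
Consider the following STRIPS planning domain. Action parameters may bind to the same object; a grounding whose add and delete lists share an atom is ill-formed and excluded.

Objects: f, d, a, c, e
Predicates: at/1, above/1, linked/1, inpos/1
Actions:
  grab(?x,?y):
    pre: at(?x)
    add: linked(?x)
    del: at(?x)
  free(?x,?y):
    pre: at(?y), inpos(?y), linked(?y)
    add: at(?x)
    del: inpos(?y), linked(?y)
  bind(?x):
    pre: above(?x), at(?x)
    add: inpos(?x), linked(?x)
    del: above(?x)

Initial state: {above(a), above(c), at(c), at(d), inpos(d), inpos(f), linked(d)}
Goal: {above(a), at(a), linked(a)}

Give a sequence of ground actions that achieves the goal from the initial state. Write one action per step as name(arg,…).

free(a,d); grab(a,f); bind(c); free(a,c)

1. free(a,d)  →  {above(a), above(c), at(a), at(c), at(d), inpos(f)}
2. grab(a,f)  →  {above(a), above(c), at(c), at(d), inpos(f), linked(a)}
3. bind(c)  →  {above(a), at(c), at(d), inpos(c), inpos(f), linked(a), linked(c)}
4. free(a,c)  →  {above(a), at(a), at(c), at(d), inpos(f), linked(a)}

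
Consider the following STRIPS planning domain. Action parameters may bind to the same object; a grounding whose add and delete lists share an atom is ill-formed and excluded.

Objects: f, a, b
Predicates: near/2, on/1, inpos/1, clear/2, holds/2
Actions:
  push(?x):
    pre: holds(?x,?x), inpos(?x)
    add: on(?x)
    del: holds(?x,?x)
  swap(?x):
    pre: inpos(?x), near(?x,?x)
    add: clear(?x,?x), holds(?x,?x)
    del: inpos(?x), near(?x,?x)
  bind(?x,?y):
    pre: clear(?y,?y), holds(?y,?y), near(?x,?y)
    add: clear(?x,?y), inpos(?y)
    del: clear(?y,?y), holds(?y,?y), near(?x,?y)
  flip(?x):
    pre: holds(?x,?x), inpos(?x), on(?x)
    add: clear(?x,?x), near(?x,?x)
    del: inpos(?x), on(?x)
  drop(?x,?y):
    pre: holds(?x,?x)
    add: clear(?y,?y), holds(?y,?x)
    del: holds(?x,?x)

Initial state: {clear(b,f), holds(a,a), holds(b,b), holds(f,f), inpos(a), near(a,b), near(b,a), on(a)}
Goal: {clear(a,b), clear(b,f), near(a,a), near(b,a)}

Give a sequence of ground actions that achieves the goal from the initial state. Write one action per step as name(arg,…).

1. flip(a)  →  {clear(a,a), clear(b,f), holds(a,a), holds(b,b), holds(f,f), near(a,a), near(a,b), near(b,a)}
2. drop(f,b)  →  {clear(a,a), clear(b,b), clear(b,f), holds(a,a), holds(b,b), holds(b,f), near(a,a), near(a,b), near(b,a)}
3. bind(a,b)  →  {clear(a,a), clear(a,b), clear(b,f), holds(a,a), holds(b,f), inpos(b), near(a,a), near(b,a)}

flip(a); drop(f,b); bind(a,b)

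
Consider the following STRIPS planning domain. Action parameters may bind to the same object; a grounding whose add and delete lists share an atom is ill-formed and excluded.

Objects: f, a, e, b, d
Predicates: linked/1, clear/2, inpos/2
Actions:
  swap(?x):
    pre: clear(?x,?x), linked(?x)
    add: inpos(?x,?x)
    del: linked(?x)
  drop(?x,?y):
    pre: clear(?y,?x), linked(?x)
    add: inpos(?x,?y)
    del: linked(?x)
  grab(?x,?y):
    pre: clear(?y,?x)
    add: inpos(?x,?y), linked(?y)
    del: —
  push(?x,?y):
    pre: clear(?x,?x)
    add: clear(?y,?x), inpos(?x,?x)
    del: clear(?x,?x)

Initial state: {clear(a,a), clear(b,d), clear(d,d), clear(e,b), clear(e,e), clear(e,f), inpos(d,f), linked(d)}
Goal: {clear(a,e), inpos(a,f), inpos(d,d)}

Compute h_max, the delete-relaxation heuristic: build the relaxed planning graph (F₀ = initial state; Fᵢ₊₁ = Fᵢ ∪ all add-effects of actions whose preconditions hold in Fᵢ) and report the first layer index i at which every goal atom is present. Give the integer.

2

F0 = init (8 atoms)
F1 = F0 ∪ {clear(a,d), clear(a,e), clear(b,a), clear(b,e), clear(d,a), clear(d,e), clear(e,a), clear(e,d), clear(f,a), clear(f,d), clear(f,e), inpos(a,a), inpos(b,e), inpos(d,b), inpos(d,d), inpos(e,e), inpos(f,e), linked(a), linked(b), linked(e)}  (28 atoms)
F2 = F1 ∪ {inpos(a,b), inpos(a,d), inpos(a,e), inpos(a,f), inpos(d,a), inpos(d,e), inpos(e,a), inpos(e,b), inpos(e,d), inpos(e,f), linked(f)}  (39 atoms)
goal ⊆ F2  ⇒  h_max = 2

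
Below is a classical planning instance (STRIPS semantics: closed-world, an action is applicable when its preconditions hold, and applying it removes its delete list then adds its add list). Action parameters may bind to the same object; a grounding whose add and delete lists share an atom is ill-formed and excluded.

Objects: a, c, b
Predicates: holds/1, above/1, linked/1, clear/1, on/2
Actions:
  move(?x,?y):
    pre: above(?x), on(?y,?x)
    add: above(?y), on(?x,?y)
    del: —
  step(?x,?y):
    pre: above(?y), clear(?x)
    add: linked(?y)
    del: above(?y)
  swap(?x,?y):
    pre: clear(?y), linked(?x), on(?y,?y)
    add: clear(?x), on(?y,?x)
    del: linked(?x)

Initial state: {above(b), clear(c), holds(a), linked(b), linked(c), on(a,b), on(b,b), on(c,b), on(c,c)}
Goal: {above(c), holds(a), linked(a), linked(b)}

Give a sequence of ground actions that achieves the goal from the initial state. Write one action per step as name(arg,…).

1. move(b,a)  →  {above(a), above(b), clear(c), holds(a), linked(b), linked(c), on(a,b), on(b,a), on(b,b), on(c,b), on(c,c)}
2. move(b,c)  →  {above(a), above(b), above(c), clear(c), holds(a), linked(b), linked(c), on(a,b), on(b,a), on(b,b), on(b,c), on(c,b), on(c,c)}
3. step(c,a)  →  {above(b), above(c), clear(c), holds(a), linked(a), linked(b), linked(c), on(a,b), on(b,a), on(b,b), on(b,c), on(c,b), on(c,c)}

move(b,a); move(b,c); step(c,a)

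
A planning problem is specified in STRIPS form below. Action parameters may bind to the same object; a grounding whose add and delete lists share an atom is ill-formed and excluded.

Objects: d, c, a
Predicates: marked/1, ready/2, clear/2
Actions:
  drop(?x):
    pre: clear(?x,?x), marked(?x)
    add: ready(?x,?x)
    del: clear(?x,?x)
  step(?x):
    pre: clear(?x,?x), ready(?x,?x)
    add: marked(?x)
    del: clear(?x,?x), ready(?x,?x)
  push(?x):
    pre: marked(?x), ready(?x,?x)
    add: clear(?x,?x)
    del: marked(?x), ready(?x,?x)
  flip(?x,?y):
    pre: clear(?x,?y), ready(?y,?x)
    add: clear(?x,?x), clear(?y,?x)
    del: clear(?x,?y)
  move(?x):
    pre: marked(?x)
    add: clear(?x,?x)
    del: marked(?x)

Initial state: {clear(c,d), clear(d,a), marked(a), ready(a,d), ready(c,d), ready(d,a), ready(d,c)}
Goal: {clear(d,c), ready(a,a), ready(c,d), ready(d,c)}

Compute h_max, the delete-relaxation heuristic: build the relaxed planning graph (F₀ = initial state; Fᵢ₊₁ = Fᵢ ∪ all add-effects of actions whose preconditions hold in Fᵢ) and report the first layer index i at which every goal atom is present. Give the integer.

2

F0 = init (7 atoms)
F1 = F0 ∪ {clear(a,a), clear(a,d), clear(c,c), clear(d,c), clear(d,d)}  (12 atoms)
F2 = F1 ∪ {ready(a,a)}  (13 atoms)
goal ⊆ F2  ⇒  h_max = 2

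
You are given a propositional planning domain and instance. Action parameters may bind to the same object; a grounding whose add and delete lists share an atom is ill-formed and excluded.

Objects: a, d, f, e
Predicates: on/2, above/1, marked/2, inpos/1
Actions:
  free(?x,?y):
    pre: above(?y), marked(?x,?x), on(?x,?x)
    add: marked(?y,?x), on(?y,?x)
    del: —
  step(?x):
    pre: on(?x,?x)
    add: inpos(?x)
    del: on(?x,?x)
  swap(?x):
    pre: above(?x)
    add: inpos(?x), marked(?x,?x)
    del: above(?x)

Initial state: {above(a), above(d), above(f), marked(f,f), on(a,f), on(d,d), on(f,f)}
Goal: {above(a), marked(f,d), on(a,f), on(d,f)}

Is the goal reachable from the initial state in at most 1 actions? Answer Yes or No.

1. free(f,d)  →  {above(a), above(d), above(f), marked(d,f), marked(f,f), on(a,f), on(d,d), on(d,f), on(f,f)}
2. swap(d)  →  {above(a), above(f), inpos(d), marked(d,d), marked(d,f), marked(f,f), on(a,f), on(d,d), on(d,f), on(f,f)}
3. free(d,f)  →  {above(a), above(f), inpos(d), marked(d,d), marked(d,f), marked(f,d), marked(f,f), on(a,f), on(d,d), on(d,f), on(f,d), on(f,f)}
optimal plan length = 3; 3 > 1

No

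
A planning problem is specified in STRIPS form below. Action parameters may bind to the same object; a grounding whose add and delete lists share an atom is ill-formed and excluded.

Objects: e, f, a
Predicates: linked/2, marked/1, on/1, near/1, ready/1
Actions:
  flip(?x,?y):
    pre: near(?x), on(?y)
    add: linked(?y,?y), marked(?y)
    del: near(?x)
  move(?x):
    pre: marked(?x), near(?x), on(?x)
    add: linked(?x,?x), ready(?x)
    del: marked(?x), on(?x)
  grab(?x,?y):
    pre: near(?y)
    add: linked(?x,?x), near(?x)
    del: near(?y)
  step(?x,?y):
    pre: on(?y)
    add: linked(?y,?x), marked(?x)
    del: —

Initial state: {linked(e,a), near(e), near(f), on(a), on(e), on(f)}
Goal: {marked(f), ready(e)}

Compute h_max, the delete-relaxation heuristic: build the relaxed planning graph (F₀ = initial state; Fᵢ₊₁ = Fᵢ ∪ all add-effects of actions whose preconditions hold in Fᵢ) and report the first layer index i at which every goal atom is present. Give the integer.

2

F0 = init (6 atoms)
F1 = F0 ∪ {linked(a,a), linked(a,e), linked(a,f), linked(e,e), linked(e,f), linked(f,a), linked(f,e), linked(f,f), marked(a), marked(e), marked(f), near(a)}  (18 atoms)
F2 = F1 ∪ {ready(a), ready(e), ready(f)}  (21 atoms)
goal ⊆ F2  ⇒  h_max = 2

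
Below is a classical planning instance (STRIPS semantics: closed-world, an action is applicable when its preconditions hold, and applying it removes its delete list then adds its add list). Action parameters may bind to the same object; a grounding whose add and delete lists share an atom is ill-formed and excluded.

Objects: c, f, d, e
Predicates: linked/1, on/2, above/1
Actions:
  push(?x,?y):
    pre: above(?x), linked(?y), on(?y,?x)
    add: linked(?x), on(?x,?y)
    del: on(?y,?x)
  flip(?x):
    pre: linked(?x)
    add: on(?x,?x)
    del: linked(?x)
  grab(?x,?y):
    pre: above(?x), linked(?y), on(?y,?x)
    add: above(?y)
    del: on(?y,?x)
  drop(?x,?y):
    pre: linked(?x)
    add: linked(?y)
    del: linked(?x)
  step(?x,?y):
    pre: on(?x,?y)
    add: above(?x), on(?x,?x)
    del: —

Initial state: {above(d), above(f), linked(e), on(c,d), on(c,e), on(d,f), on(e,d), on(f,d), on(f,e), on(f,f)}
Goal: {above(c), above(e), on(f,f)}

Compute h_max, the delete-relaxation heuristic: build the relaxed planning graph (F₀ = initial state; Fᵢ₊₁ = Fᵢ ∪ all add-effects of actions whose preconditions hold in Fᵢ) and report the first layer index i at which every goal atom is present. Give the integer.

F0 = init (10 atoms)
F1 = F0 ∪ {above(c), above(e), linked(c), linked(d), linked(f), on(c,c), on(d,d), on(d,e), on(e,e)}  (19 atoms)
goal ⊆ F1  ⇒  h_max = 1

1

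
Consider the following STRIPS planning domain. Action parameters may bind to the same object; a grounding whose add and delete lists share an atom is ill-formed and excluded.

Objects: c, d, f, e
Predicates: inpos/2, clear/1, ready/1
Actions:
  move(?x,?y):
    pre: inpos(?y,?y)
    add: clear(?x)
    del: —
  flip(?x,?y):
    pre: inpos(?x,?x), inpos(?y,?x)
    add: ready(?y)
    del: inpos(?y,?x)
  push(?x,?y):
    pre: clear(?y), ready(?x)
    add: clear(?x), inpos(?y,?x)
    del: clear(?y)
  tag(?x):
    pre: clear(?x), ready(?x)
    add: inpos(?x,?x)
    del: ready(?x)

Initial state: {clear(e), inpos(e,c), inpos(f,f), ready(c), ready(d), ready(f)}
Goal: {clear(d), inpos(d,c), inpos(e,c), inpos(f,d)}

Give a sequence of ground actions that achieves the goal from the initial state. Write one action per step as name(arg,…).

move(d,f); move(f,f); push(c,d); push(d,f)

1. move(d,f)  →  {clear(d), clear(e), inpos(e,c), inpos(f,f), ready(c), ready(d), ready(f)}
2. move(f,f)  →  {clear(d), clear(e), clear(f), inpos(e,c), inpos(f,f), ready(c), ready(d), ready(f)}
3. push(c,d)  →  {clear(c), clear(e), clear(f), inpos(d,c), inpos(e,c), inpos(f,f), ready(c), ready(d), ready(f)}
4. push(d,f)  →  {clear(c), clear(d), clear(e), inpos(d,c), inpos(e,c), inpos(f,d), inpos(f,f), ready(c), ready(d), ready(f)}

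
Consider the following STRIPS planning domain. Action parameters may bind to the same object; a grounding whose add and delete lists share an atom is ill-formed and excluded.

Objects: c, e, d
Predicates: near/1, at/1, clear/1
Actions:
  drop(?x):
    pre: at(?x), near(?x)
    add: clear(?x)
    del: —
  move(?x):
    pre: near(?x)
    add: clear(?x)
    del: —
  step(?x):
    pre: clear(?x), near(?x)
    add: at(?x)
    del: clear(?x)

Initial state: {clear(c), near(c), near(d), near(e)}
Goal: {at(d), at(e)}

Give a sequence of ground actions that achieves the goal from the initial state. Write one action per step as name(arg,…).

1. move(e)  →  {clear(c), clear(e), near(c), near(d), near(e)}
2. move(d)  →  {clear(c), clear(d), clear(e), near(c), near(d), near(e)}
3. step(e)  →  {at(e), clear(c), clear(d), near(c), near(d), near(e)}
4. step(d)  →  {at(d), at(e), clear(c), near(c), near(d), near(e)}

move(e); move(d); step(e); step(d)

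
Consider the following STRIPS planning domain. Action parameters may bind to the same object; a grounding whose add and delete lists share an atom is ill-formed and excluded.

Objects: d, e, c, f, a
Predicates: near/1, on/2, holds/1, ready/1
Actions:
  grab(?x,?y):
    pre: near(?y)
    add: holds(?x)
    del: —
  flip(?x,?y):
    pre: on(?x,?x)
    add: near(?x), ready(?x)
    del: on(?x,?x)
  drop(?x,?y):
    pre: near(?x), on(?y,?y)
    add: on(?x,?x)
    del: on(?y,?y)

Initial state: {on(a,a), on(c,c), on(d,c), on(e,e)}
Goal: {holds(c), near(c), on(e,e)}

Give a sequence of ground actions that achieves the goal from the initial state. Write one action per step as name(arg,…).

flip(c,d); grab(c,c)

1. flip(c,d)  →  {near(c), on(a,a), on(d,c), on(e,e), ready(c)}
2. grab(c,c)  →  {holds(c), near(c), on(a,a), on(d,c), on(e,e), ready(c)}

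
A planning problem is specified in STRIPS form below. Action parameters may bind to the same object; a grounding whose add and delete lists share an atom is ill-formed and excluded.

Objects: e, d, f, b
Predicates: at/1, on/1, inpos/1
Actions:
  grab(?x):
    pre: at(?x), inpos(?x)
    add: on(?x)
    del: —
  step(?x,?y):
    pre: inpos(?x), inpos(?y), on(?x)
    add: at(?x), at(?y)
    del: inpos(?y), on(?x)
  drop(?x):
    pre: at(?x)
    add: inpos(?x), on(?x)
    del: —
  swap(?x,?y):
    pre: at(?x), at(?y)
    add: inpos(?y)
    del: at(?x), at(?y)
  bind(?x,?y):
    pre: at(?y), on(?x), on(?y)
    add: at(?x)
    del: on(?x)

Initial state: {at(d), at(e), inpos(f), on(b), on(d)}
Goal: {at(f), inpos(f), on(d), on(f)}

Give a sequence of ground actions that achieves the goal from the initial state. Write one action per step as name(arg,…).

1. drop(e)  →  {at(d), at(e), inpos(e), inpos(f), on(b), on(d), on(e)}
2. step(e,f)  →  {at(d), at(e), at(f), inpos(e), on(b), on(d)}
3. drop(f)  →  {at(d), at(e), at(f), inpos(e), inpos(f), on(b), on(d), on(f)}

drop(e); step(e,f); drop(f)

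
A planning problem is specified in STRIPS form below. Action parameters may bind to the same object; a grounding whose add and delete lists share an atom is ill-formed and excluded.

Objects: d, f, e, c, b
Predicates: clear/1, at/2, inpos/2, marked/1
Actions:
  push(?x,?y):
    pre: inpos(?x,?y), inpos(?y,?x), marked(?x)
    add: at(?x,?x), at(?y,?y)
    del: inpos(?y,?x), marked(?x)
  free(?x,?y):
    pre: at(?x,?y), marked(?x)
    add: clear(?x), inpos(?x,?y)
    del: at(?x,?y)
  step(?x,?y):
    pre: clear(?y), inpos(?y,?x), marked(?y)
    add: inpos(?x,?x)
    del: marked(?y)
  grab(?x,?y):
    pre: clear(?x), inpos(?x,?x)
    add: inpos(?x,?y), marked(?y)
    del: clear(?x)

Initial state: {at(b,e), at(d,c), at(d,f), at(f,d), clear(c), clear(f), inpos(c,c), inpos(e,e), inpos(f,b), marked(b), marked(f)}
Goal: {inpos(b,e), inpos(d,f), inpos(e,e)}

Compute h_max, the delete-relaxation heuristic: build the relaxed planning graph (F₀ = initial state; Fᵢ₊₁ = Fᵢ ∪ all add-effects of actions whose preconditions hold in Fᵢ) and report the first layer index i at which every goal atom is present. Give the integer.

F0 = init (11 atoms)
F1 = F0 ∪ {clear(b), inpos(b,b), inpos(b,e), inpos(c,b), inpos(c,d), inpos(c,e), inpos(c,f), inpos(f,d), marked(c), marked(d), marked(e)}  (22 atoms)
F2 = F1 ∪ {at(b,b), at(c,c), at(e,e), clear(d), inpos(b,c), inpos(b,d), inpos(b,f), inpos(d,c), inpos(d,d), inpos(d,f), inpos(f,f)}  (33 atoms)
goal ⊆ F2  ⇒  h_max = 2

2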